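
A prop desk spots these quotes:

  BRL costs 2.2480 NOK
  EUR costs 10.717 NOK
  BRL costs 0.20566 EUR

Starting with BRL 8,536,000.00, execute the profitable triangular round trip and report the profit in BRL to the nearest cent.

Profit: BRL 170,180.18

Profitable loop is BRL → NOK → EUR → BRL:
BRL 8,536,000.00 × 2.2480 = NOK 19,188,928.00
NOK 19,188,928.00 ÷ 10.717 = EUR 1,790,513.02
EUR 1,790,513.02 ÷ 0.20566 = BRL 8,706,180.18
Profit = BRL 8,706,180.18 − BRL 8,536,000.00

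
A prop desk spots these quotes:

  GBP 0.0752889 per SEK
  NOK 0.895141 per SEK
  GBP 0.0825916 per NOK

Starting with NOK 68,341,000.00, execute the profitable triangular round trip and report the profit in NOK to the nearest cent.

Profitable loop is NOK → SEK → GBP → NOK:
NOK 68,341,000.00 ÷ 0.895141 = SEK 76,346,631.42
SEK 76,346,631.42 × 0.0752889 = GBP 5,748,053.90
GBP 5,748,053.90 ÷ 0.0825916 = NOK 69,596,107.82
Profit = NOK 69,596,107.82 − NOK 68,341,000.00

Profit: NOK 1,255,107.82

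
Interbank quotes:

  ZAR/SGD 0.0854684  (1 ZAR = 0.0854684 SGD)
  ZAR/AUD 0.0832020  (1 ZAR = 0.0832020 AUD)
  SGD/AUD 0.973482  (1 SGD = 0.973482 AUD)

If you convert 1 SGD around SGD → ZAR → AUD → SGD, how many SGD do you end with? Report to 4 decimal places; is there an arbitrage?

Around SGD → ZAR → AUD → SGD: 1 ÷ 0.0854684 × 0.0832020 ÷ 0.973482 = 1.000001
Product ≈ 1 (deviation 0.000%, within rounding noise).

1.0000 (no arbitrage)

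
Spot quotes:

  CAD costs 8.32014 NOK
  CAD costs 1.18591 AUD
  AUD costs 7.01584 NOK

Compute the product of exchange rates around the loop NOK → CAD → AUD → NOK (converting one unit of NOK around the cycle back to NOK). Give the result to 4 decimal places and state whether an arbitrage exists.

Around NOK → CAD → AUD → NOK: 1 ÷ 8.32014 × 1.18591 × 7.01584 = 1.000002
Product ≈ 1 (deviation 0.000%, within rounding noise).

1.0000 (no arbitrage)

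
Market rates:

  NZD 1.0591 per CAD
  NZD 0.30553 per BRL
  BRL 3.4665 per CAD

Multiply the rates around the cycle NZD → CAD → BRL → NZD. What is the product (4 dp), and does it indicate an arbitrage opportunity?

Around NZD → CAD → BRL → NZD: 1 ÷ 1.0591 × 3.4665 × 0.30553 = 1.000019
Product ≈ 1 (deviation 0.002%, within rounding noise).

1.0000 (no arbitrage)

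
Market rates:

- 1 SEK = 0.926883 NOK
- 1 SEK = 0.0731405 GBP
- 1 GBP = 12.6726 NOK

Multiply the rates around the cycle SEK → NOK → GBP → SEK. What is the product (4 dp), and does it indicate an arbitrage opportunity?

Around SEK → NOK → GBP → SEK: 1 × 0.926883 ÷ 12.6726 ÷ 0.0731405 = 1.000003
Product ≈ 1 (deviation 0.000%, within rounding noise).

1.0000 (no arbitrage)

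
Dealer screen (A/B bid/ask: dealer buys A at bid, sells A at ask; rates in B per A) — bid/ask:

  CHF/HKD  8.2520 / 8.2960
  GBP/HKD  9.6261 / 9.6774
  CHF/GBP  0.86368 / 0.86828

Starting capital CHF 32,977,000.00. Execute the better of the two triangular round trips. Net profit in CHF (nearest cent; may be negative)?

Net profit: CHF 71,034.30

Best loop CHF → GBP → HKD → CHF:
CHF 32,977,000.00 × 0.86368 (sell CHF at bid) = GBP 28,481,575.36
GBP 28,481,575.36 × 9.6261 (sell GBP at bid) = HKD 274,166,492.57
HKD 274,166,492.57 ÷ 8.2960 (buy CHF at ask) = CHF 33,048,034.30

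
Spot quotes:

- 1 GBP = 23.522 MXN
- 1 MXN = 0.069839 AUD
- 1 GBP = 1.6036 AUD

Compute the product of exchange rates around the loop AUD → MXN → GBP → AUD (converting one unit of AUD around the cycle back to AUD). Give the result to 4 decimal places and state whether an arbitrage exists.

0.9762 (arbitrage exists)

Around AUD → MXN → GBP → AUD: 1 ÷ 0.069839 ÷ 23.522 × 1.6036 = 0.976166
Product < 1; profitable direction is AUD → GBP → MXN → AUD.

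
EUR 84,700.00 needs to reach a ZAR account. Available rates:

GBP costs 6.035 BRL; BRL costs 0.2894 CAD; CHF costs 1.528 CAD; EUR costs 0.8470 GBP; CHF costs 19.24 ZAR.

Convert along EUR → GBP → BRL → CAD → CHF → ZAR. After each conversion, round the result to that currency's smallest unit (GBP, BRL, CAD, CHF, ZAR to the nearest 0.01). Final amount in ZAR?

ZAR 1,577,699.62

EUR 84,700.00 × 0.8470 = GBP 71,740.90
GBP 71,740.90 × 6.035 = BRL 432,956.33
BRL 432,956.33 × 0.2894 = CAD 125,297.56
CAD 125,297.56 ÷ 1.528 = CHF 82,001.02
CHF 82,001.02 × 19.24 = ZAR 1,577,699.62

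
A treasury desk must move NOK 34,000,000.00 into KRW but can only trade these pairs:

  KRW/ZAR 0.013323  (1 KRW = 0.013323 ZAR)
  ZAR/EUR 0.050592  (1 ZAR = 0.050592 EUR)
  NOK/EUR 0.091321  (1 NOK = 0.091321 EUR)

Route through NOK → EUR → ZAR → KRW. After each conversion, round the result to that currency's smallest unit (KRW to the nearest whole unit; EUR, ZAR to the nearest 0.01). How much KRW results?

KRW 4,606,442,977

NOK 34,000,000.00 × 0.091321 = EUR 3,104,914.00
EUR 3,104,914.00 ÷ 0.050592 = ZAR 61,371,639.78
ZAR 61,371,639.78 ÷ 0.013323 = KRW 4,606,442,977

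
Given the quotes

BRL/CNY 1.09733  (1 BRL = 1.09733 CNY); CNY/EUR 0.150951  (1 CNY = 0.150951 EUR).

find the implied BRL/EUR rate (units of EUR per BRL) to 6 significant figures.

1 BRL × 1.09733 = 1.09733 CNY
1.09733 CNY × 0.150951 = 0.165643 EUR

BRL/EUR = 0.165643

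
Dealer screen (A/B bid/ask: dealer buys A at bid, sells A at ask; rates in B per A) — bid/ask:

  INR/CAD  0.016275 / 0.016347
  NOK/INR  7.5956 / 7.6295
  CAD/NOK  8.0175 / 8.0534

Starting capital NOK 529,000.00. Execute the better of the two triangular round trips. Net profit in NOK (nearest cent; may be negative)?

Net result: NOK -2,325.54 (no profitable arbitrage after spreads)

Best loop NOK → CAD → INR → NOK:
NOK 529,000.00 ÷ 8.0534 (buy CAD at ask) = CAD 65,686.54
CAD 65,686.54 ÷ 0.016347 (buy INR at ask) = INR 4,018,262.82
INR 4,018,262.82 ÷ 7.6295 (buy NOK at ask) = NOK 526,674.46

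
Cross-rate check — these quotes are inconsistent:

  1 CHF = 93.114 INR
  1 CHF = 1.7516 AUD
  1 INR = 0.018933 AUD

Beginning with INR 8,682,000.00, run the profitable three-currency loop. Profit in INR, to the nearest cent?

Profitable loop is INR → AUD → CHF → INR:
INR 8,682,000.00 × 0.018933 = AUD 164,376.31
AUD 164,376.31 ÷ 1.7516 = CHF 93,843.52
CHF 93,843.52 × 93.114 = INR 8,738,145.33
Profit = INR 8,738,145.33 − INR 8,682,000.00

Profit: INR 56,145.33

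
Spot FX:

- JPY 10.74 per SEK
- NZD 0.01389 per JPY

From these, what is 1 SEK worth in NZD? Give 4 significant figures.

1 SEK × 10.74 = 10.74 JPY
10.74 JPY × 0.01389 = 0.149179 NZD

SEK/NZD = 0.1492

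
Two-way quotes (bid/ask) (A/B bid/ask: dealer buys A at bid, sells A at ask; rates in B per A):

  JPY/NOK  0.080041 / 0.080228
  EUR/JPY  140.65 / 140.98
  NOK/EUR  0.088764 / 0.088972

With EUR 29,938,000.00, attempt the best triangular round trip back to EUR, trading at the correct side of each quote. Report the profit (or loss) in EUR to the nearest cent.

Best loop EUR → JPY → NOK → EUR:
EUR 29,938,000.00 × 140.65 (sell EUR at bid) = JPY 4,210,779,700
JPY 4,210,779,700 × 0.080041 (sell JPY at bid) = NOK 337,035,017.97
NOK 337,035,017.97 × 0.088764 (sell NOK at bid) = EUR 29,916,576.33

Net result: EUR -21,423.67 (no profitable arbitrage after spreads)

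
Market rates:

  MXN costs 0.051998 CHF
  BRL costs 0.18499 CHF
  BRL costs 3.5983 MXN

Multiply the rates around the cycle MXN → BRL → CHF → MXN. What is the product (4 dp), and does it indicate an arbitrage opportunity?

0.9887 (arbitrage exists)

Around MXN → BRL → CHF → MXN: 1 ÷ 3.5983 × 0.18499 ÷ 0.051998 = 0.988699
Product < 1; profitable direction is MXN → CHF → BRL → MXN.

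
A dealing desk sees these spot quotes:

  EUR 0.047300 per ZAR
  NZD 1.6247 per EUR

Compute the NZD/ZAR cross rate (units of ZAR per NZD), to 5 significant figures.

1 NZD ÷ 1.6247 = 0.615498 EUR
0.615498 EUR ÷ 0.047300 = 13.0126 ZAR

NZD/ZAR = 13.013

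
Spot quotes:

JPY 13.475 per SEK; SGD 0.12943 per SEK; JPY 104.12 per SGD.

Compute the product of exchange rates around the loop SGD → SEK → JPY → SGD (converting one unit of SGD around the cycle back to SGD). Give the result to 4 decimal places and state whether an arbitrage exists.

0.9999 (no arbitrage)

Around SGD → SEK → JPY → SGD: 1 ÷ 0.12943 × 13.475 ÷ 104.12 = 0.999907
Product ≈ 1 (deviation 0.009%, within rounding noise).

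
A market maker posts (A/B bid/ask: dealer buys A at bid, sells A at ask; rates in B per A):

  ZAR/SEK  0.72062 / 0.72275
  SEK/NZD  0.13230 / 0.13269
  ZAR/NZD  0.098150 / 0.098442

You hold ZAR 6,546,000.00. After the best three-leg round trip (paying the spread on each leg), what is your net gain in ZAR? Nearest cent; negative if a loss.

Best loop ZAR → NZD → SEK → ZAR:
ZAR 6,546,000.00 × 0.098150 (sell ZAR at bid) = NZD 642,489.90
NZD 642,489.90 ÷ 0.13269 (buy SEK at ask) = SEK 4,842,037.08
SEK 4,842,037.08 ÷ 0.72275 (buy ZAR at ask) = ZAR 6,699,463.27

Net profit: ZAR 153,463.27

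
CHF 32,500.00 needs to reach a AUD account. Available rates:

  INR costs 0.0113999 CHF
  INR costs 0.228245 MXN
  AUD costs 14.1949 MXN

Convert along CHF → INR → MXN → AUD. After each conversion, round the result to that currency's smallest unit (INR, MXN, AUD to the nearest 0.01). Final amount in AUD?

AUD 45,840.70

CHF 32,500.00 ÷ 0.0113999 = INR 2,850,902.20
INR 2,850,902.20 × 0.228245 = MXN 650,704.17
MXN 650,704.17 ÷ 14.1949 = AUD 45,840.70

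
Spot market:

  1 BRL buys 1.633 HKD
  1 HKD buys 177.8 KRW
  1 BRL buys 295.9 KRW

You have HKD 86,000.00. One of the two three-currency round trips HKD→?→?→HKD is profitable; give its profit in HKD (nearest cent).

Profit: HKD 1,644.66

Profitable loop is HKD → BRL → KRW → HKD:
HKD 86,000.00 ÷ 1.633 = BRL 52,663.81
BRL 52,663.81 × 295.9 = KRW 15,583,221
KRW 15,583,221 ÷ 177.8 = HKD 87,644.66
Profit = HKD 87,644.66 − HKD 86,000.00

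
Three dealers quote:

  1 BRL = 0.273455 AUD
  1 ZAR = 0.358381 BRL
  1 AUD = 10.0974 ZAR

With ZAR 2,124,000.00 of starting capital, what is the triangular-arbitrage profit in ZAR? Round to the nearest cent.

Profit: ZAR 22,417.03

Profitable loop is ZAR → AUD → BRL → ZAR:
ZAR 2,124,000.00 ÷ 10.0974 = AUD 210,351.18
AUD 210,351.18 ÷ 0.273455 = BRL 769,235.08
BRL 769,235.08 ÷ 0.358381 = ZAR 2,146,417.03
Profit = ZAR 2,146,417.03 − ZAR 2,124,000.00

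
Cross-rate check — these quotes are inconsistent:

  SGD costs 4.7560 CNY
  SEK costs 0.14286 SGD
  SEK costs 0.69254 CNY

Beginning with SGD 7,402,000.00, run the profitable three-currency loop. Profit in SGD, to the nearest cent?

Profitable loop is SGD → SEK → CNY → SGD:
SGD 7,402,000.00 ÷ 0.14286 = SEK 51,812,963.74
SEK 51,812,963.74 × 0.69254 = CNY 35,882,549.91
CNY 35,882,549.91 ÷ 4.7560 = SGD 7,544,690.90
Profit = SGD 7,544,690.90 − SGD 7,402,000.00

Profit: SGD 142,690.90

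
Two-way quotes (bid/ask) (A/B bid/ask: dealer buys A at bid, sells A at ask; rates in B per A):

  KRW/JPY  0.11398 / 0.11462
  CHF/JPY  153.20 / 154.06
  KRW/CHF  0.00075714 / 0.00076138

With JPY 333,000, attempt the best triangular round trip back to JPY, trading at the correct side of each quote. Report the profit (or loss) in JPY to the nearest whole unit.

Best loop JPY → KRW → CHF → JPY:
JPY 333,000 ÷ 0.11462 (buy KRW at ask) = KRW 2,905,252
KRW 2,905,252 × 0.00075714 (sell KRW at bid) = CHF 2,199.68
CHF 2,199.68 × 153.20 (sell CHF at bid) = JPY 336,991

Net profit: JPY 3,991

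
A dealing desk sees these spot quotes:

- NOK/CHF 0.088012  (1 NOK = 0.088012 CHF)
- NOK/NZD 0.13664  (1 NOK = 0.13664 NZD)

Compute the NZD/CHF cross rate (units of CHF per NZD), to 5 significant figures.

1 NZD ÷ 0.13664 = 7.3185 NOK
7.3185 NOK × 0.088012 = 0.644116 CHF

NZD/CHF = 0.64412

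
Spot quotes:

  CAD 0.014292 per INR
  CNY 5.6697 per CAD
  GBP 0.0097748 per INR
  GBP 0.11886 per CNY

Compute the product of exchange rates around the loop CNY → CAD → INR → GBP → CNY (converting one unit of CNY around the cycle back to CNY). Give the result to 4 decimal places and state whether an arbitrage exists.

1.0149 (arbitrage exists)

Around CNY → CAD → INR → GBP → CNY: 1 ÷ 5.6697 ÷ 0.014292 × 0.0097748 ÷ 0.11886 = 1.014890
Product > 1; profitable direction is CNY → CAD → INR → GBP → CNY.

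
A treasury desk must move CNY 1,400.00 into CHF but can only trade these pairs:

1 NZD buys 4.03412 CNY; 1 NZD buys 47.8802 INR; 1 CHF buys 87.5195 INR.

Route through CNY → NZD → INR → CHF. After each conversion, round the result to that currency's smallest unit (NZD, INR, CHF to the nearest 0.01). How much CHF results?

CHF 189.86

CNY 1,400.00 ÷ 4.03412 = NZD 347.04
NZD 347.04 × 47.8802 = INR 16,616.34
INR 16,616.34 ÷ 87.5195 = CHF 189.86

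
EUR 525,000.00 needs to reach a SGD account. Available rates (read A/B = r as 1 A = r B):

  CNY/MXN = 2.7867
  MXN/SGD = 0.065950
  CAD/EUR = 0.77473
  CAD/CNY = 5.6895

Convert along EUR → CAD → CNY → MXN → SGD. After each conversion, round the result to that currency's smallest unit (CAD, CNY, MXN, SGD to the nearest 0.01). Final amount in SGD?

SGD 708,578.63

EUR 525,000.00 ÷ 0.77473 = CAD 677,655.44
CAD 677,655.44 × 5.6895 = CNY 3,855,520.63
CNY 3,855,520.63 × 2.7867 = MXN 10,744,179.34
MXN 10,744,179.34 × 0.065950 = SGD 708,578.63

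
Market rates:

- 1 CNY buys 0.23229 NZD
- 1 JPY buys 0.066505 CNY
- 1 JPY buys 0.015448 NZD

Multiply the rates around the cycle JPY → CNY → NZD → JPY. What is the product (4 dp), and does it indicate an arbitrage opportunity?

1.0000 (no arbitrage)

Around JPY → CNY → NZD → JPY: 1 × 0.066505 × 0.23229 ÷ 0.015448 = 1.000029
Product ≈ 1 (deviation 0.003%, within rounding noise).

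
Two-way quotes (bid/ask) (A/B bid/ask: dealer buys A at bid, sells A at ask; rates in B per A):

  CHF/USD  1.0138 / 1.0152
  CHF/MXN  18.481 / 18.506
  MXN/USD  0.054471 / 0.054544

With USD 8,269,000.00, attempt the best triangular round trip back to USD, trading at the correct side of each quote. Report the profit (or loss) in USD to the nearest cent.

Best loop USD → MXN → CHF → USD:
USD 8,269,000.00 ÷ 0.054544 (buy MXN at ask) = MXN 151,602,376.06
MXN 151,602,376.06 ÷ 18.506 (buy CHF at ask) = CHF 8,192,066.14
CHF 8,192,066.14 × 1.0138 (sell CHF at bid) = USD 8,305,116.66

Net profit: USD 36,116.66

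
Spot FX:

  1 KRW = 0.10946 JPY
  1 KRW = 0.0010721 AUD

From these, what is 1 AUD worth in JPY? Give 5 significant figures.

AUD/JPY = 102.10

1 AUD ÷ 0.0010721 = 932.749 KRW
932.749 KRW × 0.10946 = 102.099 JPY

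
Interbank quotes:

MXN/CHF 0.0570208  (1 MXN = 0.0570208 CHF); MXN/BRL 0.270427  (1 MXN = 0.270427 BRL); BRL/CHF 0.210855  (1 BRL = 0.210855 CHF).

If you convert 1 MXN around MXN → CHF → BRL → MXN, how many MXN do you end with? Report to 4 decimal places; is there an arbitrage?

1.0000 (no arbitrage)

Around MXN → CHF → BRL → MXN: 1 × 0.0570208 ÷ 0.210855 ÷ 0.270427 = 0.999999
Product ≈ 1 (deviation 0.000%, within rounding noise).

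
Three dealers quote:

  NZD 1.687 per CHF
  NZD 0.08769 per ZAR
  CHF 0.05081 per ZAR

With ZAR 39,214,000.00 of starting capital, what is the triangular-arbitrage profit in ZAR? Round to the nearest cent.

Profit: ZAR 902,860.39

Profitable loop is ZAR → NZD → CHF → ZAR:
ZAR 39,214,000.00 × 0.08769 = NZD 3,438,675.66
NZD 3,438,675.66 ÷ 1.687 = CHF 2,038,337.68
CHF 2,038,337.68 ÷ 0.05081 = ZAR 40,116,860.39
Profit = ZAR 40,116,860.39 − ZAR 39,214,000.00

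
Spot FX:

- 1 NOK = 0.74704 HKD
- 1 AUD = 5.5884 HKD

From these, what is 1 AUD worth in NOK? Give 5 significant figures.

1 AUD × 5.5884 = 5.5884 HKD
5.5884 HKD ÷ 0.74704 = 7.48072 NOK

AUD/NOK = 7.4807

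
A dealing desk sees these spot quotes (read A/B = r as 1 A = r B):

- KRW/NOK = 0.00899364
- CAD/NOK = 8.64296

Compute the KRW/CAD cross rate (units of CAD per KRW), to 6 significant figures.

KRW/CAD = 0.00104057

1 KRW × 0.00899364 = 0.00899364 NOK
0.00899364 NOK ÷ 8.64296 = 0.00104057 CAD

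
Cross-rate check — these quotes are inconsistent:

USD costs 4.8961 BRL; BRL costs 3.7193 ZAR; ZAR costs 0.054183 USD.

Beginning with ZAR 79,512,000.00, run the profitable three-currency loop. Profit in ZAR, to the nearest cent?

Profitable loop is ZAR → BRL → USD → ZAR:
ZAR 79,512,000.00 ÷ 3.7193 = BRL 21,378,216.33
BRL 21,378,216.33 ÷ 4.8961 = USD 4,366,376.57
USD 4,366,376.57 ÷ 0.054183 = ZAR 80,585,729.31
Profit = ZAR 80,585,729.31 − ZAR 79,512,000.00

Profit: ZAR 1,073,729.31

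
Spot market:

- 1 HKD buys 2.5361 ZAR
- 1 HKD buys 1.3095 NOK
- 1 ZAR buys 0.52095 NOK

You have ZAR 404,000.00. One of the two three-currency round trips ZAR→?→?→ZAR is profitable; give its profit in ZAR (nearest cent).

Profitable loop is ZAR → NOK → HKD → ZAR:
ZAR 404,000.00 × 0.52095 = NOK 210,463.80
NOK 210,463.80 ÷ 1.3095 = HKD 160,720.73
HKD 160,720.73 × 2.5361 = ZAR 407,603.85
Profit = ZAR 407,603.85 − ZAR 404,000.00

Profit: ZAR 3,603.85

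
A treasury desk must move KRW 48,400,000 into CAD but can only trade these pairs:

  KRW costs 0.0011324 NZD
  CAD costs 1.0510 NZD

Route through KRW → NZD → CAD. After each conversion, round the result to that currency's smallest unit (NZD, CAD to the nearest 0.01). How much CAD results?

CAD 52,148.58

KRW 48,400,000 × 0.0011324 = NZD 54,808.16
NZD 54,808.16 ÷ 1.0510 = CAD 52,148.58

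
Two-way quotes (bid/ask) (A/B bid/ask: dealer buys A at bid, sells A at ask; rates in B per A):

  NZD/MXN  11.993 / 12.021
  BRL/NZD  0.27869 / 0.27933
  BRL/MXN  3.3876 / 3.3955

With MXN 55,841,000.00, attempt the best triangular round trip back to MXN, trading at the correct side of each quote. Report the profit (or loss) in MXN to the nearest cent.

Best loop MXN → NZD → BRL → MXN:
MXN 55,841,000.00 ÷ 12.021 (buy NZD at ask) = NZD 4,645,287.41
NZD 4,645,287.41 ÷ 0.27933 (buy BRL at ask) = BRL 16,630,105.66
BRL 16,630,105.66 × 3.3876 (sell BRL at bid) = MXN 56,336,145.93

Net profit: MXN 495,145.93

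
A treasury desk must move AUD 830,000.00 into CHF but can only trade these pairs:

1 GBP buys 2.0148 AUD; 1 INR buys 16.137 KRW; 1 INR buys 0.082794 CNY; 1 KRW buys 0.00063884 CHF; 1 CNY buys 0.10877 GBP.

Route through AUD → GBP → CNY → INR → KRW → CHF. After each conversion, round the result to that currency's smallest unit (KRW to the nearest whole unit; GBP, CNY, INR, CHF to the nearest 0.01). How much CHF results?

AUD 830,000.00 ÷ 2.0148 = GBP 411,951.56
GBP 411,951.56 ÷ 0.10877 = CNY 3,787,363.80
CNY 3,787,363.80 ÷ 0.082794 = INR 45,744,423.51
INR 45,744,423.51 × 16.137 = KRW 738,177,762
KRW 738,177,762 × 0.00063884 = CHF 471,577.48

CHF 471,577.48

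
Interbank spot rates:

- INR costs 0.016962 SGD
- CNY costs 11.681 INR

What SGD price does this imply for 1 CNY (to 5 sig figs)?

CNY/SGD = 0.19813

1 CNY × 11.681 = 11.681 INR
11.681 INR × 0.016962 = 0.198133 SGD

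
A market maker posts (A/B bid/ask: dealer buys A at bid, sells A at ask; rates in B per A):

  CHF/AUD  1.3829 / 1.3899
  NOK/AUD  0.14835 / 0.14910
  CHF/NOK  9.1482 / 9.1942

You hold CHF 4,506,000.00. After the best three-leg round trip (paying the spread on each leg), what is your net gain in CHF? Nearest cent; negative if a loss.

Best loop CHF → AUD → NOK → CHF:
CHF 4,506,000.00 × 1.3829 (sell CHF at bid) = AUD 6,231,347.40
AUD 6,231,347.40 ÷ 0.14910 (buy NOK at ask) = NOK 41,793,074.45
NOK 41,793,074.45 ÷ 9.1942 (buy CHF at ask) = CHF 4,545,591.18

Net profit: CHF 39,591.18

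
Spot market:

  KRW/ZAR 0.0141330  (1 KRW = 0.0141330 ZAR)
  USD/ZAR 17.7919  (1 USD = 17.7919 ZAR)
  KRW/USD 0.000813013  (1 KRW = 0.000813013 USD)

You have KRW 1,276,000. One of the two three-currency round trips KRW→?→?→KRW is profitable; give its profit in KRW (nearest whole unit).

Profit: KRW 29,979

Profitable loop is KRW → USD → ZAR → KRW:
KRW 1,276,000 × 0.000813013 = USD 1,037.40
USD 1,037.40 × 17.7919 = ZAR 18,457.40
ZAR 18,457.40 ÷ 0.0141330 = KRW 1,305,979
Profit = KRW 1,305,979 − KRW 1,276,000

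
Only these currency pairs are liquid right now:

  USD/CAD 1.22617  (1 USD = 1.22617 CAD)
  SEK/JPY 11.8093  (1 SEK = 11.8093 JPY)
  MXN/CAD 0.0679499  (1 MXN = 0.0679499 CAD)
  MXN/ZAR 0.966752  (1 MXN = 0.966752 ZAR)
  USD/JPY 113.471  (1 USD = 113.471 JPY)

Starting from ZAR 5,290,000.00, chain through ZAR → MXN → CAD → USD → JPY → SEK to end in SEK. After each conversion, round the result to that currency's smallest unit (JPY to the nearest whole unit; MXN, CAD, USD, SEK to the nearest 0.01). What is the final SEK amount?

ZAR 5,290,000.00 ÷ 0.966752 = MXN 5,471,930.75
MXN 5,471,930.75 × 0.0679499 = CAD 371,817.15
CAD 371,817.15 ÷ 1.22617 = USD 303,234.58
USD 303,234.58 × 113.471 = JPY 34,408,331
JPY 34,408,331 ÷ 11.8093 = SEK 2,913,663.89

SEK 2,913,663.89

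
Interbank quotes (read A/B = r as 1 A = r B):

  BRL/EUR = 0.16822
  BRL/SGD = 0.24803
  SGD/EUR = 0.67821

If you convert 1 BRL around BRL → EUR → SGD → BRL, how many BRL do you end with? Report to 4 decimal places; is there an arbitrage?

1.0000 (no arbitrage)

Around BRL → EUR → SGD → BRL: 1 × 0.16822 ÷ 0.67821 ÷ 0.24803 = 1.000021
Product ≈ 1 (deviation 0.002%, within rounding noise).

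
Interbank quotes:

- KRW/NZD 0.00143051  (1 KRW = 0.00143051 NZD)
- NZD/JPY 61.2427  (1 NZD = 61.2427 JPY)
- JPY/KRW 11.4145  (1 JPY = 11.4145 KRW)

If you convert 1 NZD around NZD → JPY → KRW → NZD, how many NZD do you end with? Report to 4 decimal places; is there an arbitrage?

Around NZD → JPY → KRW → NZD: 1 × 61.2427 × 11.4145 × 0.00143051 = 1.000005
Product ≈ 1 (deviation 0.000%, within rounding noise).

1.0000 (no arbitrage)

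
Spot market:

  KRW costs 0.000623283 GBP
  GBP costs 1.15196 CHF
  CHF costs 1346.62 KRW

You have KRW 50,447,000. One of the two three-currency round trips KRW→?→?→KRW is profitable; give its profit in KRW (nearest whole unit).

Profit: KRW 1,728,618

Profitable loop is KRW → CHF → GBP → KRW:
KRW 50,447,000 ÷ 1346.62 = CHF 37,461.94
CHF 37,461.94 ÷ 1.15196 = GBP 32,520.18
GBP 32,520.18 ÷ 0.000623283 = KRW 52,175,618
Profit = KRW 52,175,618 − KRW 50,447,000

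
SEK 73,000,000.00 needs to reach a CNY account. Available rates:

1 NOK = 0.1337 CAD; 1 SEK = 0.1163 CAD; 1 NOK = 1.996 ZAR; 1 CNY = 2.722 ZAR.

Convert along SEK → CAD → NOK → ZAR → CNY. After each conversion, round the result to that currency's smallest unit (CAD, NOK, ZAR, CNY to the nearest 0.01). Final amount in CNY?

SEK 73,000,000.00 × 0.1163 = CAD 8,489,900.00
CAD 8,489,900.00 ÷ 0.1337 = NOK 63,499,626.03
NOK 63,499,626.03 × 1.996 = ZAR 126,745,253.56
ZAR 126,745,253.56 ÷ 2.722 = CNY 46,563,281.98

CNY 46,563,281.98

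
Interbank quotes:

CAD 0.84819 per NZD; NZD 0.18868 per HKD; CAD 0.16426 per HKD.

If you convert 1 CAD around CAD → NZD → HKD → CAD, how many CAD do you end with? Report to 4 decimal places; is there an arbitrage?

1.0264 (arbitrage exists)

Around CAD → NZD → HKD → CAD: 1 ÷ 0.84819 ÷ 0.18868 × 0.16426 = 1.026391
Product > 1; profitable direction is CAD → NZD → HKD → CAD.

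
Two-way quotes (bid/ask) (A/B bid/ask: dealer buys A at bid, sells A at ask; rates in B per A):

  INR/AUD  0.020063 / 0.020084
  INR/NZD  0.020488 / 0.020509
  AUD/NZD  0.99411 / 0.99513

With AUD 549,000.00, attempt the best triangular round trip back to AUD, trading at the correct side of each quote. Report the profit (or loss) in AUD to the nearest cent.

Net profit: AUD 13,784.18

Best loop AUD → INR → NZD → AUD:
AUD 549,000.00 ÷ 0.020084 (buy INR at ask) = INR 27,335,192.19
INR 27,335,192.19 × 0.020488 (sell INR at bid) = NZD 560,043.42
NZD 560,043.42 ÷ 0.99513 (buy AUD at ask) = AUD 562,784.18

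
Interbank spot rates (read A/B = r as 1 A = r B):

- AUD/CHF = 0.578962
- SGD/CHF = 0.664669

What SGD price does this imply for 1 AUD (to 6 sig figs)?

AUD/SGD = 0.871053

1 AUD × 0.578962 = 0.578962 CHF
0.578962 CHF ÷ 0.664669 = 0.871053 SGD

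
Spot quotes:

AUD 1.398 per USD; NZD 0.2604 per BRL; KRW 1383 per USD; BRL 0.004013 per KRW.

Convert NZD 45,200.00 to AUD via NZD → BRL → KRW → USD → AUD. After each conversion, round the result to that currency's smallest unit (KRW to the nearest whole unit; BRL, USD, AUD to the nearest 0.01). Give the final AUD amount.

NZD 45,200.00 ÷ 0.2604 = BRL 173,579.11
BRL 173,579.11 ÷ 0.004013 = KRW 43,254,201
KRW 43,254,201 ÷ 1383 = USD 31,275.63
USD 31,275.63 × 1.398 = AUD 43,723.33

AUD 43,723.33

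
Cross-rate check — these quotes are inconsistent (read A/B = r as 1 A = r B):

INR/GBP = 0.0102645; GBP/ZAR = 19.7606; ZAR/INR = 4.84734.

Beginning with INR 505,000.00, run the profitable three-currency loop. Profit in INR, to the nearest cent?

Profit: INR 8,629.51

Profitable loop is INR → ZAR → GBP → INR:
INR 505,000.00 ÷ 4.84734 = ZAR 104,180.85
ZAR 104,180.85 ÷ 19.7606 = GBP 5,272.15
GBP 5,272.15 ÷ 0.0102645 = INR 513,629.51
Profit = INR 513,629.51 − INR 505,000.00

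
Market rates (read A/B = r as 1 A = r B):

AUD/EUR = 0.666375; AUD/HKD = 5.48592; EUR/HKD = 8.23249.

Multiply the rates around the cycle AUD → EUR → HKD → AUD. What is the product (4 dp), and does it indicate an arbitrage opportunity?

Around AUD → EUR → HKD → AUD: 1 × 0.666375 × 8.23249 ÷ 5.48592 = 1.000001
Product ≈ 1 (deviation 0.000%, within rounding noise).

1.0000 (no arbitrage)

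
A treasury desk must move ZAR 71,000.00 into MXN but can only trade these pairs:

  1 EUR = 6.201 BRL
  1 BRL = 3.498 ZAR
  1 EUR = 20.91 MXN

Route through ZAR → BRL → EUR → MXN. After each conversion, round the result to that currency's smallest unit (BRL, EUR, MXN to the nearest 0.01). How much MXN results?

MXN 68,443.24

ZAR 71,000.00 ÷ 3.498 = BRL 20,297.31
BRL 20,297.31 ÷ 6.201 = EUR 3,273.23
EUR 3,273.23 × 20.91 = MXN 68,443.24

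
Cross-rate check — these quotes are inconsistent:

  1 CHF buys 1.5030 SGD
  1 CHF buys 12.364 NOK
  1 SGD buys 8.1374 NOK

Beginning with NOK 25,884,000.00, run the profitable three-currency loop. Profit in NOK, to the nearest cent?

Profitable loop is NOK → SGD → CHF → NOK:
NOK 25,884,000.00 ÷ 8.1374 = SGD 3,180,868.58
SGD 3,180,868.58 ÷ 1.5030 = CHF 2,116,346.36
CHF 2,116,346.36 × 12.364 = NOK 26,166,506.42
Profit = NOK 26,166,506.42 − NOK 25,884,000.00

Profit: NOK 282,506.42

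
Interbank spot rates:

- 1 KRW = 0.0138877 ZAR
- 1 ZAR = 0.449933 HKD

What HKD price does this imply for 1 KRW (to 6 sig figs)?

1 KRW × 0.0138877 = 0.0138877 ZAR
0.0138877 ZAR × 0.449933 = 0.00624853 HKD

KRW/HKD = 0.00624853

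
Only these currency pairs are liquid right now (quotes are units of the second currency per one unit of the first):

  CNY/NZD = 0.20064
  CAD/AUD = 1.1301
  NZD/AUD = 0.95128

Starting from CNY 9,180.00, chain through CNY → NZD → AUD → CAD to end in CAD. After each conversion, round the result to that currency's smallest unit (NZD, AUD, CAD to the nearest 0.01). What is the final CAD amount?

CAD 1,550.43

CNY 9,180.00 × 0.20064 = NZD 1,841.88
NZD 1,841.88 × 0.95128 = AUD 1,752.14
AUD 1,752.14 ÷ 1.1301 = CAD 1,550.43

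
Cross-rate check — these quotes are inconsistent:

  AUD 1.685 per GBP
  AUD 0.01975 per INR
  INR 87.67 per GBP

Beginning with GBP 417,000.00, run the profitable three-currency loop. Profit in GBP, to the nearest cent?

Profit: GBP 11,503.38

Profitable loop is GBP → INR → AUD → GBP:
GBP 417,000.00 × 87.67 = INR 36,558,390.00
INR 36,558,390.00 × 0.01975 = AUD 722,028.20
AUD 722,028.20 ÷ 1.685 = GBP 428,503.38
Profit = GBP 428,503.38 − GBP 417,000.00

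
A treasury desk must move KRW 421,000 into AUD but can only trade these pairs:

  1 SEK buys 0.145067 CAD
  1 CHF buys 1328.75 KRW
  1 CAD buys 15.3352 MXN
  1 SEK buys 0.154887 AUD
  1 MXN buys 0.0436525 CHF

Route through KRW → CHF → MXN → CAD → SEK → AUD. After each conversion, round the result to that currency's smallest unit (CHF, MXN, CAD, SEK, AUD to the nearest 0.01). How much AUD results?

KRW 421,000 ÷ 1328.75 = CHF 316.84
CHF 316.84 ÷ 0.0436525 = MXN 7,258.23
MXN 7,258.23 ÷ 15.3352 = CAD 473.31
CAD 473.31 ÷ 0.145067 = SEK 3,262.70
SEK 3,262.70 × 0.154887 = AUD 505.35

AUD 505.35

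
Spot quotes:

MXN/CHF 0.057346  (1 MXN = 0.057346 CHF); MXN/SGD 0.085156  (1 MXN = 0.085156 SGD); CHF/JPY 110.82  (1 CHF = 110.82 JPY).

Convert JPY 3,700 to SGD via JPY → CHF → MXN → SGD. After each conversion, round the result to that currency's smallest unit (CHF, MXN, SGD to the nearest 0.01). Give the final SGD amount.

SGD 49.58

JPY 3,700 ÷ 110.82 = CHF 33.39
CHF 33.39 ÷ 0.057346 = MXN 582.26
MXN 582.26 × 0.085156 = SGD 49.58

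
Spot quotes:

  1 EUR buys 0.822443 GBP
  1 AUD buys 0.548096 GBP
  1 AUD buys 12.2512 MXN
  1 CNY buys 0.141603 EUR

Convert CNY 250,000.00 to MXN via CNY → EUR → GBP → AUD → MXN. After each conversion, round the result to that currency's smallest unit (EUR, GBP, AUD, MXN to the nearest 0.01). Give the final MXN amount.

MXN 650,789.13

CNY 250,000.00 × 0.141603 = EUR 35,400.75
EUR 35,400.75 × 0.822443 = GBP 29,115.10
GBP 29,115.10 ÷ 0.548096 = AUD 53,120.44
AUD 53,120.44 × 12.2512 = MXN 650,789.13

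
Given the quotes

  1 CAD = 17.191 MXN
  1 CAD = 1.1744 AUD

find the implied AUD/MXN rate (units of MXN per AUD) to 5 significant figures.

1 AUD ÷ 1.1744 = 0.851499 CAD
0.851499 CAD × 17.191 = 14.6381 MXN

AUD/MXN = 14.638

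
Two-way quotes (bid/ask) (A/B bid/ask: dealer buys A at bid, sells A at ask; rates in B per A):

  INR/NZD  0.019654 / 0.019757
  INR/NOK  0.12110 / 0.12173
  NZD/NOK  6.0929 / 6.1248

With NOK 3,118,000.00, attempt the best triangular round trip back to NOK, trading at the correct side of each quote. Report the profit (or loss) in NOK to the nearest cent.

Net profit: NOK 2,378.97

Best loop NOK → NZD → INR → NOK:
NOK 3,118,000.00 ÷ 6.1248 (buy NZD at ask) = NZD 509,077.85
NZD 509,077.85 ÷ 0.019757 (buy INR at ask) = INR 25,766,960.95
INR 25,766,960.95 × 0.12110 (sell INR at bid) = NOK 3,120,378.97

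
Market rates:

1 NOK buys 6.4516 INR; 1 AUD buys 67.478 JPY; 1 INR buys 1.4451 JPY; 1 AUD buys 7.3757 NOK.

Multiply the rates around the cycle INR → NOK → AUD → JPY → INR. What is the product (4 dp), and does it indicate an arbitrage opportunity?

0.9813 (arbitrage exists)

Around INR → NOK → AUD → JPY → INR: 1 ÷ 6.4516 ÷ 7.3757 × 67.478 ÷ 1.4451 = 0.981282
Product < 1; profitable direction is INR → JPY → AUD → NOK → INR.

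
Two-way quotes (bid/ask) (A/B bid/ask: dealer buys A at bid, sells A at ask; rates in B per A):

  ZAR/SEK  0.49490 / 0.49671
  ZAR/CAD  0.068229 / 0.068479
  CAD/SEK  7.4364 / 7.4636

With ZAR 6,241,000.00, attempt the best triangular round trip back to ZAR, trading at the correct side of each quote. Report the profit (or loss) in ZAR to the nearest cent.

Best loop ZAR → CAD → SEK → ZAR:
ZAR 6,241,000.00 × 0.068229 (sell ZAR at bid) = CAD 425,817.19
CAD 425,817.19 × 7.4364 (sell CAD at bid) = SEK 3,166,546.94
SEK 3,166,546.94 ÷ 0.49671 (buy ZAR at ask) = ZAR 6,375,041.66

Net profit: ZAR 134,041.66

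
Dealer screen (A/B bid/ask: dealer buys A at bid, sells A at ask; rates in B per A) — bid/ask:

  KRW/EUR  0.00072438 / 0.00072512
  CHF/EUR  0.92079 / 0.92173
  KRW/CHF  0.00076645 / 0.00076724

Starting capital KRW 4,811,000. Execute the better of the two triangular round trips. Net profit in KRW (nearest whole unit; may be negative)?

Net profit: KRW 116,956

Best loop KRW → EUR → CHF → KRW:
KRW 4,811,000 × 0.00072438 (sell KRW at bid) = EUR 3,484.99
EUR 3,484.99 ÷ 0.92173 (buy CHF at ask) = CHF 3,780.93
CHF 3,780.93 ÷ 0.00076724 (buy KRW at ask) = KRW 4,927,956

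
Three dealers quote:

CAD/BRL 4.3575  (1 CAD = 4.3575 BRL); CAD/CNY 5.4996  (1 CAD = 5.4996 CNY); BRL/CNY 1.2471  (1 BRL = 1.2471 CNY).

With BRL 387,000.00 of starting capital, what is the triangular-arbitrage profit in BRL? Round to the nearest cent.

Profit: BRL 4,654.75

Profitable loop is BRL → CAD → CNY → BRL:
BRL 387,000.00 ÷ 4.3575 = CAD 88,812.39
CAD 88,812.39 × 5.4996 = CNY 488,432.63
CNY 488,432.63 ÷ 1.2471 = BRL 391,654.75
Profit = BRL 391,654.75 − BRL 387,000.00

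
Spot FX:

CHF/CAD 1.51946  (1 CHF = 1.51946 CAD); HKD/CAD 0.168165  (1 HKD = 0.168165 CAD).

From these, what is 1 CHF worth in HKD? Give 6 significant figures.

CHF/HKD = 9.03553

1 CHF × 1.51946 = 1.51946 CAD
1.51946 CAD ÷ 0.168165 = 9.03553 HKD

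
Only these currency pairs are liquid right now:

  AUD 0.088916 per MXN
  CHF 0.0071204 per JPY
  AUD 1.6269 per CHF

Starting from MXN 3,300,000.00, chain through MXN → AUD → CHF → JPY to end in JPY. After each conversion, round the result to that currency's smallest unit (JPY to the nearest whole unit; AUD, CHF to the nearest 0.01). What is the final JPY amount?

JPY 25,329,616

MXN 3,300,000.00 × 0.088916 = AUD 293,422.80
AUD 293,422.80 ÷ 1.6269 = CHF 180,357.00
CHF 180,357.00 ÷ 0.0071204 = JPY 25,329,616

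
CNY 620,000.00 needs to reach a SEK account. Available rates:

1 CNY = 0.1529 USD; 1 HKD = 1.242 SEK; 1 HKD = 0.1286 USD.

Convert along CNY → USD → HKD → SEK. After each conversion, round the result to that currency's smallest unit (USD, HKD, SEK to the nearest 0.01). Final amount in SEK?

CNY 620,000.00 × 0.1529 = USD 94,798.00
USD 94,798.00 ÷ 0.1286 = HKD 737,153.97
HKD 737,153.97 × 1.242 = SEK 915,545.23

SEK 915,545.23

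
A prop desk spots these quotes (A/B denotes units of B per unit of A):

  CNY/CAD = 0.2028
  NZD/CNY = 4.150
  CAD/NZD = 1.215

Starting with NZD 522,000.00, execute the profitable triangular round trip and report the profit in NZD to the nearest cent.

Profit: NZD 11,780.65

Profitable loop is NZD → CNY → CAD → NZD:
NZD 522,000.00 × 4.150 = CNY 2,166,300.00
CNY 2,166,300.00 × 0.2028 = CAD 439,325.64
CAD 439,325.64 × 1.215 = NZD 533,780.65
Profit = NZD 533,780.65 − NZD 522,000.00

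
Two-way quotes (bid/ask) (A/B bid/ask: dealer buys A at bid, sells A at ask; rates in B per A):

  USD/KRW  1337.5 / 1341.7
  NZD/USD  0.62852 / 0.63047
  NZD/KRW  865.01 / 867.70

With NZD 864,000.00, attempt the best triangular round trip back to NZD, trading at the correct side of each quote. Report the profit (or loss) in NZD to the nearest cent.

Best loop NZD → KRW → USD → NZD:
NZD 864,000.00 × 865.01 (sell NZD at bid) = KRW 747,368,640
KRW 747,368,640 ÷ 1341.7 (buy USD at ask) = USD 557,031.11
USD 557,031.11 ÷ 0.63047 (buy NZD at ask) = NZD 883,517.23

Net profit: NZD 19,517.23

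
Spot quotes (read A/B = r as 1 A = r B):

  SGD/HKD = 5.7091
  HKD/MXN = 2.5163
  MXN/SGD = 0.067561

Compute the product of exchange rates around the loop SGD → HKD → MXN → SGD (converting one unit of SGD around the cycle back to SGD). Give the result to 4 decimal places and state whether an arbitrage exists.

0.9706 (arbitrage exists)

Around SGD → HKD → MXN → SGD: 1 × 5.7091 × 2.5163 × 0.067561 = 0.970568
Product < 1; profitable direction is SGD → MXN → HKD → SGD.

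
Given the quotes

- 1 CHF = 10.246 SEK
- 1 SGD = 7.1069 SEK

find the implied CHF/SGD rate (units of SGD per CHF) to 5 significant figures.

CHF/SGD = 1.4417

1 CHF × 10.246 = 10.246 SEK
10.246 SEK ÷ 7.1069 = 1.4417 SGD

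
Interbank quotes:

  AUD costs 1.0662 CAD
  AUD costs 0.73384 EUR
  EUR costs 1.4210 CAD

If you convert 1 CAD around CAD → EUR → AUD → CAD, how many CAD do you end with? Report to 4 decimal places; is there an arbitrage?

1.0225 (arbitrage exists)

Around CAD → EUR → AUD → CAD: 1 ÷ 1.4210 ÷ 0.73384 × 1.0662 = 1.022453
Product > 1; profitable direction is CAD → EUR → AUD → CAD.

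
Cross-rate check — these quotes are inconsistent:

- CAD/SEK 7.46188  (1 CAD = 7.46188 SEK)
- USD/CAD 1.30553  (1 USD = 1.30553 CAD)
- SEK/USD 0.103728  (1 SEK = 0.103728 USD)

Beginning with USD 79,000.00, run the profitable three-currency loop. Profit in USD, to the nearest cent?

Profitable loop is USD → CAD → SEK → USD:
USD 79,000.00 × 1.30553 = CAD 103,136.87
CAD 103,136.87 × 7.46188 = SEK 769,594.95
SEK 769,594.95 × 0.103728 = USD 79,828.54
Profit = USD 79,828.54 − USD 79,000.00

Profit: USD 828.54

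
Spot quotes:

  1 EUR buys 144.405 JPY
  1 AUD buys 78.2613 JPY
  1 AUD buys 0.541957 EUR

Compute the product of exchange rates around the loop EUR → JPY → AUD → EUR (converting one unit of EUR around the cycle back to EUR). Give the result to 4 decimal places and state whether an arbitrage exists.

1.0000 (no arbitrage)

Around EUR → JPY → AUD → EUR: 1 × 144.405 ÷ 78.2613 × 0.541957 = 1.000000
Product ≈ 1 (deviation 0.000%, within rounding noise).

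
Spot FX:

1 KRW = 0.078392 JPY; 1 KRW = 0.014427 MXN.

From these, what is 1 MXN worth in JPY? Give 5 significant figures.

MXN/JPY = 5.4337

1 MXN ÷ 0.014427 = 69.3145 KRW
69.3145 KRW × 0.078392 = 5.4337 JPY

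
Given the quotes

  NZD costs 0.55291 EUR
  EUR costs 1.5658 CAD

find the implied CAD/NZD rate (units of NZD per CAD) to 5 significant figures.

1 CAD ÷ 1.5658 = 0.638651 EUR
0.638651 EUR ÷ 0.55291 = 1.15507 NZD

CAD/NZD = 1.1551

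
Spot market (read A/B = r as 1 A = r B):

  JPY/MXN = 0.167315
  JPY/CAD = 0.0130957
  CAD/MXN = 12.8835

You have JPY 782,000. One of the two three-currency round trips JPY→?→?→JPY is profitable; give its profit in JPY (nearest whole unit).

Profitable loop is JPY → CAD → MXN → JPY:
JPY 782,000 × 0.0130957 = CAD 10,240.84
CAD 10,240.84 × 12.8835 = MXN 131,937.83
MXN 131,937.83 ÷ 0.167315 = JPY 788,559
Profit = JPY 788,559 − JPY 782,000

Profit: JPY 6,559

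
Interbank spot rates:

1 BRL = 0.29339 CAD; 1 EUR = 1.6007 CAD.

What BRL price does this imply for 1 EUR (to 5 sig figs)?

1 EUR × 1.6007 = 1.6007 CAD
1.6007 CAD ÷ 0.29339 = 5.45588 BRL

EUR/BRL = 5.4559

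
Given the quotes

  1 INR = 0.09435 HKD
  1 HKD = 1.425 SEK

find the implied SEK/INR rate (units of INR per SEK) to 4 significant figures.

SEK/INR = 7.438

1 SEK ÷ 1.425 = 0.701754 HKD
0.701754 HKD ÷ 0.09435 = 7.43778 INR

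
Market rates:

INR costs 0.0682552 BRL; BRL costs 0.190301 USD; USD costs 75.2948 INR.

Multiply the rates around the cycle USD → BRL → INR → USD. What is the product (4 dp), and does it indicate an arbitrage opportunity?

Around USD → BRL → INR → USD: 1 ÷ 0.190301 ÷ 0.0682552 ÷ 75.2948 = 1.022488
Product > 1; profitable direction is USD → BRL → INR → USD.

1.0225 (arbitrage exists)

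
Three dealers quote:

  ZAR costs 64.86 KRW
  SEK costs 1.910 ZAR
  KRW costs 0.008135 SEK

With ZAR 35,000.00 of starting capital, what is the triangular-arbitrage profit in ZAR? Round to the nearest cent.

Profitable loop is ZAR → KRW → SEK → ZAR:
ZAR 35,000.00 × 64.86 = KRW 2,270,100
KRW 2,270,100 × 0.008135 = SEK 18,467.26
SEK 18,467.26 × 1.910 = ZAR 35,272.47
Profit = ZAR 35,272.47 − ZAR 35,000.00

Profit: ZAR 272.47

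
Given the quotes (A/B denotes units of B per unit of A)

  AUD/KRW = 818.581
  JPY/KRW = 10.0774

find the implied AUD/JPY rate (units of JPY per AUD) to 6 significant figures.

1 AUD × 818.581 = 818.581 KRW
818.581 KRW ÷ 10.0774 = 81.2294 JPY

AUD/JPY = 81.2294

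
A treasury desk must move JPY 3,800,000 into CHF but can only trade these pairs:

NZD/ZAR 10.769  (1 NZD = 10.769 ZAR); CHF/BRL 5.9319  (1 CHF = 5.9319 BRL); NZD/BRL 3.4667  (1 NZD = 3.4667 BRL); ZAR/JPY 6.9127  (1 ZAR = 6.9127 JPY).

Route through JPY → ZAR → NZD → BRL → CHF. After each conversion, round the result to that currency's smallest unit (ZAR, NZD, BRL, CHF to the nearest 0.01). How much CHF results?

JPY 3,800,000 ÷ 6.9127 = ZAR 549,712.85
ZAR 549,712.85 ÷ 10.769 = NZD 51,045.86
NZD 51,045.86 × 3.4667 = BRL 176,960.68
BRL 176,960.68 ÷ 5.9319 = CHF 29,832.04

CHF 29,832.04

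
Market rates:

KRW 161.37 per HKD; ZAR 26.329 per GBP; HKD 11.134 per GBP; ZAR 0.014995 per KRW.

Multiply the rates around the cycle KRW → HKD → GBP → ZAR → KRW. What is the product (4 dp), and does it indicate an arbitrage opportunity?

Around KRW → HKD → GBP → ZAR → KRW: 1 ÷ 161.37 ÷ 11.134 × 26.329 ÷ 0.014995 = 0.977268
Product < 1; profitable direction is KRW → ZAR → GBP → HKD → KRW.

0.9773 (arbitrage exists)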